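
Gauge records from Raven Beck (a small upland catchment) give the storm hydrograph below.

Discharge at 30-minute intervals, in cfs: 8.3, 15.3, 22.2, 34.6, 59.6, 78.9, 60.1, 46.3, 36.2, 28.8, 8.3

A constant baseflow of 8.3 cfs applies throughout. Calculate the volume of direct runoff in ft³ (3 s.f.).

V ≈ 5.53 × 10^5 ft³

Direct-runoff ordinates (Q − Q_b): 0.0, 7.0, 13.9, 26.3, 51.3, 70.6, 51.8, 38.0, 27.9, 20.5, 0.0 cfs.
ΣQ_DR = 307.3 cfs.
With Δt = 0.5 h = 1800 s, V = ΣQ_DR · Δt = 307.3 × 1800 = 5.53 × 10^5 ft³.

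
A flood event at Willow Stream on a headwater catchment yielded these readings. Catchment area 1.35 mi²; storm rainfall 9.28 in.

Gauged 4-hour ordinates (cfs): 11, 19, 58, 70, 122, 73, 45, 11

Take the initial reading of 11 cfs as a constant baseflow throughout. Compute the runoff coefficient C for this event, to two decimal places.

C ≈ 0.16

ΣQ_DR = 321.0 cfs; V = ΣQ_DR·Δt = 4.622 × 10^6 ft³.
Runoff depth d = V / A = 1.474 in.
C = d / P = 1.474 / 9.28 = 0.16.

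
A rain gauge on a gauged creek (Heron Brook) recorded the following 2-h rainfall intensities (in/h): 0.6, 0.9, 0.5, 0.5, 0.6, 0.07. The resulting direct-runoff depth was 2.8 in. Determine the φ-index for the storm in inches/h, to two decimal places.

Only the 5 blocks with intensity above φ contribute runoff: 0.6, 0.9, 0.5, 0.5, 0.6 in/h.
Σ(I−φ)·Δt = d  ⇒  (0.6+0.9+0.5+0.5+0.6 − 5φ)·2 = 2.8
φ = (3.100 − 2.8/2) / 5 = 0.34 in/h.

φ ≈ 0.34 in/h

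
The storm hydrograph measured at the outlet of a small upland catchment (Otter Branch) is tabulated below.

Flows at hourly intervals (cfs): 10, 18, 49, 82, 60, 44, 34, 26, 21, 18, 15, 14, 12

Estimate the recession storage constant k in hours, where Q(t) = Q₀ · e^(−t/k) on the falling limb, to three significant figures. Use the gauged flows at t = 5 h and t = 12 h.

On the falling limb, Q drops from 44 to 12 cfs between t = 5 h and t = 12 h (Δt = 7 h).
k = −Δt / ln(Q₂/Q₁) = −7 / ln(12/44) = 5.39 h.

k ≈ 5.39 h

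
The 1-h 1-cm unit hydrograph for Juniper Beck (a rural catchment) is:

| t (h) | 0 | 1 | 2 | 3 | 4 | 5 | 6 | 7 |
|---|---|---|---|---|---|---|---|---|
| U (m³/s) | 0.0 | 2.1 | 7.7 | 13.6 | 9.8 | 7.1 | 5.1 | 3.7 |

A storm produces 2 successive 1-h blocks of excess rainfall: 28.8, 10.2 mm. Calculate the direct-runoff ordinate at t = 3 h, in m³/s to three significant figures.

Q ≈ 47.0 m³/s

By discrete convolution, Q_j = Σ (P_i / 10 mm) · U_{j−i}.
At t = 3 h (j=3): Q = (28.8/10)·13.6 + (10.2/10)·7.7 = 47.0 m³/s.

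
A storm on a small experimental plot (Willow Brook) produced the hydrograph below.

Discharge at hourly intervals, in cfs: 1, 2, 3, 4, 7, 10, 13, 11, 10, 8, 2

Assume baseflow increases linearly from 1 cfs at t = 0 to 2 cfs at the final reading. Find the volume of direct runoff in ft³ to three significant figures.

V ≈ 1.96 × 10^5 ft³

Direct-runoff ordinates (Q − Q_b): 0.00, 0.90, 1.80, 2.70, 5.60, 8.50, 11.40, 9.30, 8.20, 6.10, 0.00 cfs.
ΣQ_DR = 54.50 cfs.
With Δt = 1 h = 3600 s, V = ΣQ_DR · Δt = 54.50 × 3600 = 1.96 × 10^5 ft³.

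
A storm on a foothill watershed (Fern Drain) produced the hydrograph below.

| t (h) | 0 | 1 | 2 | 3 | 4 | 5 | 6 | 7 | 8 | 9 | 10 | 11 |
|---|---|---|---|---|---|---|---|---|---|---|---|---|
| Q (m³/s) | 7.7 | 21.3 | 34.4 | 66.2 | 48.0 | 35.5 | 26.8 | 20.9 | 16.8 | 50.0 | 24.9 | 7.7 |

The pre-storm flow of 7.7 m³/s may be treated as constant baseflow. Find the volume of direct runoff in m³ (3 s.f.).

V ≈ 9.64 × 10^5 m³

Direct-runoff ordinates (Q − Q_b): 0.0, 13.6, 26.7, 58.5, 40.3, 27.8, 19.1, 13.2, 9.1, 42.3, 17.2, 0.0 m³/s.
ΣQ_DR = 267.8 m³/s.
With Δt = 1 h = 3600 s, V = ΣQ_DR · Δt = 267.8 × 3600 = 9.64 × 10^5 m³.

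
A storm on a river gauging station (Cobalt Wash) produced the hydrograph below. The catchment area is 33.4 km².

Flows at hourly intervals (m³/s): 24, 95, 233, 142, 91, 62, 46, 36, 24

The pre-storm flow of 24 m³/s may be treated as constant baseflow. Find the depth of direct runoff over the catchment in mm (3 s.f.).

d ≈ 57.9 mm

Direct runoff: 0.0, 71.0, 209.0, 118.0, 67.0, 38.0, 22.0, 12.0, 0.0 m³/s; ΣQ_DR = 537.0 m³/s.
V = ΣQ_DR · Δt = 537.0 × 3600 s = 1.933 × 10^6 m³.
Over A = 33.4 km², depth = V / A = 57.9 mm.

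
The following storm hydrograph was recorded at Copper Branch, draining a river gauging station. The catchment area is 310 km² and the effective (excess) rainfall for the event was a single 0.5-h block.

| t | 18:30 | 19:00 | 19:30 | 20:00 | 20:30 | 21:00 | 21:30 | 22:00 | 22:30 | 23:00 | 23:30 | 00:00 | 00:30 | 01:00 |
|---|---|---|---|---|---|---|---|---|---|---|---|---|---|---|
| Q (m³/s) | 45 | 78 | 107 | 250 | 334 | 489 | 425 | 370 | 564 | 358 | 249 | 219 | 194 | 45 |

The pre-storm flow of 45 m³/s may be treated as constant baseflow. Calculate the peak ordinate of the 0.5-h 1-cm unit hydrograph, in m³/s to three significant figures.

Direct runoff: 0.0, 33.0, 62.0, 205.0, 289.0, 444.0, 380.0, 325.0, 519.0, 313.0, 204.0, 174.0, 149.0, 0.0 m³/s; ΣQ_DR = 3097 m³/s, peak = 519.0 m³/s.
Runoff depth d = ΣQ_DR·Δt / A = 3097 × 1800 / (310 km²) = 17.98 mm.
The 1-cm UH is the DRH scaled by (10 mm)/d, so U_p = 519.0 × 10/17.98 = 289 m³/s.

U_p ≈ 289 m³/s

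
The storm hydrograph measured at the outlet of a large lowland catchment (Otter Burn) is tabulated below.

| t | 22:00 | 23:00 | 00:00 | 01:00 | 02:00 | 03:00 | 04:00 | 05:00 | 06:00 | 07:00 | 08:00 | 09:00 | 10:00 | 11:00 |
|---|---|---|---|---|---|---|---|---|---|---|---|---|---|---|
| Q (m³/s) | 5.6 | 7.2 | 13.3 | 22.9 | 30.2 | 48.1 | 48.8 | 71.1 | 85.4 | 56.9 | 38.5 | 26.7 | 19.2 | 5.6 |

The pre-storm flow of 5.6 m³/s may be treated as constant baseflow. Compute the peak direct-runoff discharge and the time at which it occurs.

Q_p = 79.8 m³/s at t = 06:00

Subtracting baseflow gives direct-runoff ordinates: 0.0, 1.6, 7.7, 17.3, 24.6, 42.5, 43.2, 65.5, 79.8, 51.3, 32.9, 21.1, 13.6, 0.0 m³/s.
The maximum is 79.8 m³/s, occurring at the reading for t = 06:00.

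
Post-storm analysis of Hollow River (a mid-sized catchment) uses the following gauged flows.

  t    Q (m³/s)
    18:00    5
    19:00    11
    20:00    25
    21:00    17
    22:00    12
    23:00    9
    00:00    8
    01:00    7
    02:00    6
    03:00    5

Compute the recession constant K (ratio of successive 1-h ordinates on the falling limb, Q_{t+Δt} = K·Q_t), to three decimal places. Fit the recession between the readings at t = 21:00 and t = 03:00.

Using the recession-limb readings at t = 21:00 and t = 03:00: Q falls from 17 to 5 m³/s over 6 intervals.
K = (Q₂/Q₁)^(1/6) = (5/17)^(1/6) = 0.815.

K ≈ 0.815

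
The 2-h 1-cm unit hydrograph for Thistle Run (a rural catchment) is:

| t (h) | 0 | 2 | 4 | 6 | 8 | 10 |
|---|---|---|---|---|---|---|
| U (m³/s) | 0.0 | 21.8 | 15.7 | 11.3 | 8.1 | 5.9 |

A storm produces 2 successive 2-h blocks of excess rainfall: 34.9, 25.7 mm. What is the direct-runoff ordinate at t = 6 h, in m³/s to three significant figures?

Q ≈ 79.8 m³/s

By discrete convolution, Q_j = Σ (P_i / 10 mm) · U_{j−i}.
At t = 6 h (j=3): Q = (34.9/10)·11.3 + (25.7/10)·15.7 = 79.8 m³/s.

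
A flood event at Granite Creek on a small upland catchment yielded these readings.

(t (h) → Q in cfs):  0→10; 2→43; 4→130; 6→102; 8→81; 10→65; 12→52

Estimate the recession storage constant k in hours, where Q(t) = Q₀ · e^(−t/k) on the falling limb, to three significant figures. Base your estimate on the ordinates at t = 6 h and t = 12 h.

k ≈ 8.91 h

On the falling limb, Q drops from 102 to 52 cfs between t = 6 h and t = 12 h (Δt = 6 h).
k = −Δt / ln(Q₂/Q₁) = −6 / ln(52/102) = 8.91 h.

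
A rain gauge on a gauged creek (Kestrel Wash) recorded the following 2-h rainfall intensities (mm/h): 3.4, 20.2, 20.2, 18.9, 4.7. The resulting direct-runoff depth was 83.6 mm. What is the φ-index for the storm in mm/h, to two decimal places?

Only the 3 blocks with intensity above φ contribute runoff: 20.2, 20.2, 18.9 mm/h.
Σ(I−φ)·Δt = d  ⇒  (20.2+20.2+18.9 − 3φ)·2 = 83.6
φ = (59.30 − 83.6/2) / 3 = 5.83 mm/h.

φ ≈ 5.83 mm/h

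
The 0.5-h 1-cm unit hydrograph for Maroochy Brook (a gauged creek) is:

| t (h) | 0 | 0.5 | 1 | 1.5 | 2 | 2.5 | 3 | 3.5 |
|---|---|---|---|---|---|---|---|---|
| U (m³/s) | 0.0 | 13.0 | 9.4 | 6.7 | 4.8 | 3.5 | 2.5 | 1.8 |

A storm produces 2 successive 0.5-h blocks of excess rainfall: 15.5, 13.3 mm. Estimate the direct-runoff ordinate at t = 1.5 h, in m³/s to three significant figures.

Q ≈ 22.9 m³/s

By discrete convolution, Q_j = Σ (P_i / 10 mm) · U_{j−i}.
At t = 1.5 h (j=3): Q = (15.5/10)·6.7 + (13.3/10)·9.4 = 22.9 m³/s.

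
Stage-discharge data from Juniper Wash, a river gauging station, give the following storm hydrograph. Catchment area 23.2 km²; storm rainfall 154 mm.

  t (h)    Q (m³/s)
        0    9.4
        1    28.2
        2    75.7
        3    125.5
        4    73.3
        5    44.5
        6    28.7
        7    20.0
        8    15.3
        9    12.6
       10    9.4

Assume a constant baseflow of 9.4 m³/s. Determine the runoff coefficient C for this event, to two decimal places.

C ≈ 0.34

ΣQ_DR = 339.2 m³/s; V = ΣQ_DR·Δt = 1.221 × 10^6 m³.
Runoff depth d = V / A = 52.63 mm.
C = d / P = 52.63 / 154 = 0.34.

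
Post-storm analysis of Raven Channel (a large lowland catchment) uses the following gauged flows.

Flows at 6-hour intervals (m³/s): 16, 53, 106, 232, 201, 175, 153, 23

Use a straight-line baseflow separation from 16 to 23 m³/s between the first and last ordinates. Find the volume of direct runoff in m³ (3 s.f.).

V ≈ 1.73 × 10^7 m³

Direct-runoff ordinates (Q − Q_b): 0.00, 36.00, 88.00, 213.00, 181.00, 154.00, 131.00, 0.00 m³/s.
ΣQ_DR = 803.0 m³/s.
With Δt = 6 h = 21600 s, V = ΣQ_DR · Δt = 803.0 × 21600 = 1.73 × 10^7 m³.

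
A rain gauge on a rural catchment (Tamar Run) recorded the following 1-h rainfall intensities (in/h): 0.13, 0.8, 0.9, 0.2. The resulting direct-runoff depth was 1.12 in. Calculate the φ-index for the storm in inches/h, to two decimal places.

φ ≈ 0.29 in/h

Only the 2 blocks with intensity above φ contribute runoff: 0.8, 0.9 in/h.
Σ(I−φ)·Δt = d  ⇒  (0.8+0.9 − 2φ)·1 = 1.12
φ = (1.700 − 1.12/1) / 2 = 0.29 in/h.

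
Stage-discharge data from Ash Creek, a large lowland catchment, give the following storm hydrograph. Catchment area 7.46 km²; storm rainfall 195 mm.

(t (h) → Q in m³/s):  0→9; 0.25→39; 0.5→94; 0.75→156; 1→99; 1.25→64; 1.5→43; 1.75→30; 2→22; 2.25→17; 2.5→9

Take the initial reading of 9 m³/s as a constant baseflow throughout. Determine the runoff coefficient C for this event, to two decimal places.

C ≈ 0.30

ΣQ_DR = 483.0 m³/s; V = ΣQ_DR·Δt = 4.347 × 10^5 m³.
Runoff depth d = V / A = 58.27 mm.
C = d / P = 58.27 / 195 = 0.30.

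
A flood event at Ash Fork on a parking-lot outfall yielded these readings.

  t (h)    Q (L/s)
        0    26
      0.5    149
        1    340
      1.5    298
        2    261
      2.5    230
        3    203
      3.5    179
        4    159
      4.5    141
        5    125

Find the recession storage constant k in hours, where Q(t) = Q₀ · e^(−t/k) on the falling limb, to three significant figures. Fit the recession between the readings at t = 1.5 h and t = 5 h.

On the falling limb, Q drops from 298 to 125 L/s between t = 1.5 h and t = 5 h (Δt = 3.5 h).
k = −Δt / ln(Q₂/Q₁) = −3.5 / ln(125/298) = 4.03 h.

k ≈ 4.03 h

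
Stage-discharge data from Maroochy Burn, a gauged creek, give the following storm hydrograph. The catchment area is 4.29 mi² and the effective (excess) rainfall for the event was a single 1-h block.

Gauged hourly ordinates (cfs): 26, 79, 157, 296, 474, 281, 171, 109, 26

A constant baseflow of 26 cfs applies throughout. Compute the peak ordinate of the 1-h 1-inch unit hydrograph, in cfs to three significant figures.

U_p ≈ 896 cfs

Direct runoff: 0.0, 53.0, 131.0, 270.0, 448.0, 255.0, 145.0, 83.0, 0.0 cfs; ΣQ_DR = 1385 cfs, peak = 448.0 cfs.
Runoff depth d = ΣQ_DR·Δt / A = 1385 × 3600 / (4.29 mi²) = 0.5003 in.
The 1-inch UH is the DRH scaled by (1 in)/d, so U_p = 448.0 × 1/0.5003 = 896 cfs.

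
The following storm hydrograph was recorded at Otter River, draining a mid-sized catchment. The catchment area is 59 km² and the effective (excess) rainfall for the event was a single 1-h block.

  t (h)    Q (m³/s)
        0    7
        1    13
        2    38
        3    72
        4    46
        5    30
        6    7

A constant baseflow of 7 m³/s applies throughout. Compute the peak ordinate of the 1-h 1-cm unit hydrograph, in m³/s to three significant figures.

U_p ≈ 65.0 m³/s

Direct runoff: 0.0, 6.0, 31.0, 65.0, 39.0, 23.0, 0.0 m³/s; ΣQ_DR = 164.0 m³/s, peak = 65.0 m³/s.
Runoff depth d = ΣQ_DR·Δt / A = 164.0 × 3600 / (59 km²) = 10.01 mm.
The 1-cm UH is the DRH scaled by (10 mm)/d, so U_p = 65.0 × 10/10.01 = 65.0 m³/s.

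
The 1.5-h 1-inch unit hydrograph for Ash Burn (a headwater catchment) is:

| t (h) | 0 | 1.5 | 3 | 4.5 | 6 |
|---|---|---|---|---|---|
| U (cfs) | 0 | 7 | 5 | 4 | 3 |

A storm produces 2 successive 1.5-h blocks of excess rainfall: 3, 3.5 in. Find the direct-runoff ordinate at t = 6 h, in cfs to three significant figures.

By discrete convolution, Q_j = Σ (P_i / 1 in) · U_{j−i}.
At t = 6 h (j=4): Q = (3/1)·3 + (3.5/1)·4 = 23.0 cfs.

Q ≈ 23.0 cfs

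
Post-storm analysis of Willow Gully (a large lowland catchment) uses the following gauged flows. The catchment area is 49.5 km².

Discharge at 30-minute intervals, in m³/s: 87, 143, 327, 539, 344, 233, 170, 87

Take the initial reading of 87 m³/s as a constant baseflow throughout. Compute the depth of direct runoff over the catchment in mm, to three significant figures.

Direct runoff: 0.0, 56.0, 240.0, 452.0, 257.0, 146.0, 83.0, 0.0 m³/s; ΣQ_DR = 1234 m³/s.
V = ΣQ_DR · Δt = 1234 × 1800 s = 2.221 × 10^6 m³.
Over A = 49.5 km², depth = V / A = 44.9 mm.

d ≈ 44.9 mm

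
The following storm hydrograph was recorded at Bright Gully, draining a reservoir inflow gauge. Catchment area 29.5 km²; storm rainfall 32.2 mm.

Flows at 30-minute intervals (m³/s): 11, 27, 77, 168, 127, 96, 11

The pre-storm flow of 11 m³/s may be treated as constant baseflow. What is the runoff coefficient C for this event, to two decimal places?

C ≈ 0.83

ΣQ_DR = 440.0 m³/s; V = ΣQ_DR·Δt = 7.920 × 10^5 m³.
Runoff depth d = V / A = 26.85 mm.
C = d / P = 26.85 / 32.2 = 0.83.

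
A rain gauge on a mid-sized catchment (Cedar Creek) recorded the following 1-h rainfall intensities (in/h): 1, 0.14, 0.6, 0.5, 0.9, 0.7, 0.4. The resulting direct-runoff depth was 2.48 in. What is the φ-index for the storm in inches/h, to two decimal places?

Only the 6 blocks with intensity above φ contribute runoff: 1, 0.6, 0.5, 0.9, 0.7, 0.4 in/h.
Σ(I−φ)·Δt = d  ⇒  (1+0.6+0.5+0.9+0.7+0.4 − 6φ)·1 = 2.48
φ = (4.100 − 2.48/1) / 6 = 0.27 in/h.

φ ≈ 0.27 in/h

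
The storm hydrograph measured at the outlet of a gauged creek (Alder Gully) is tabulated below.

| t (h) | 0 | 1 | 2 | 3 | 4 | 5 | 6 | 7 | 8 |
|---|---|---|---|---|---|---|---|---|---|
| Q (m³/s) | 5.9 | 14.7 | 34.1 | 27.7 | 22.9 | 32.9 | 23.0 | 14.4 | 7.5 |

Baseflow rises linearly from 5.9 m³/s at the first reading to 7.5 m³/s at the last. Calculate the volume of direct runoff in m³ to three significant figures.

V ≈ 4.42 × 10^5 m³

Direct-runoff ordinates (Q − Q_b): 0.00, 8.60, 27.80, 21.20, 16.20, 26.00, 15.90, 7.10, 0.00 m³/s.
ΣQ_DR = 122.8 m³/s.
With Δt = 1 h = 3600 s, V = ΣQ_DR · Δt = 122.8 × 3600 = 4.42 × 10^5 m³.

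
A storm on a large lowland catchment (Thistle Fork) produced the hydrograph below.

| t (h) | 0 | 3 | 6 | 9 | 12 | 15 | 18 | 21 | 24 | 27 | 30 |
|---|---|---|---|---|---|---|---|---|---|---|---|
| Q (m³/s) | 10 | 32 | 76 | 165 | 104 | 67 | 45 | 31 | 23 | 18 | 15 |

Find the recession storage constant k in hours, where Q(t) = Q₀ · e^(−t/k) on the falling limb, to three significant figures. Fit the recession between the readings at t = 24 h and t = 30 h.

On the falling limb, Q drops from 23 to 15 m³/s between t = 24 h and t = 30 h (Δt = 6 h).
k = −Δt / ln(Q₂/Q₁) = −6 / ln(15/23) = 14.0 h.

k ≈ 14.0 h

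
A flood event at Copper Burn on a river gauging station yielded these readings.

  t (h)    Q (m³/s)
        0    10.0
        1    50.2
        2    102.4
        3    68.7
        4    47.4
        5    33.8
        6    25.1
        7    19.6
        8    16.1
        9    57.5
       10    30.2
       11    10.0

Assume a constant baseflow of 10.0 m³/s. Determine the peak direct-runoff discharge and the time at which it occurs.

Q_p = 92.4 m³/s at t = 2 h

Subtracting baseflow gives direct-runoff ordinates: 0.0, 40.2, 92.4, 58.7, 37.4, 23.8, 15.1, 9.6, 6.1, 47.5, 20.2, 0.0 m³/s.
The maximum is 92.4 m³/s, occurring at the reading for t = 2 h.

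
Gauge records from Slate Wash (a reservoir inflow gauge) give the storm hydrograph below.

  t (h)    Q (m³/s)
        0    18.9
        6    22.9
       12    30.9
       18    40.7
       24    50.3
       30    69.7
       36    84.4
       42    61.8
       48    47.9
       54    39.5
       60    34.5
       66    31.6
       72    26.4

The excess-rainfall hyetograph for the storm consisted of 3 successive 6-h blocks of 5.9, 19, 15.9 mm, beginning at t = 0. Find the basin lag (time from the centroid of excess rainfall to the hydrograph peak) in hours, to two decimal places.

t_L ≈ 25.53 h

Centroid of excess rainfall: t_c = Σ P_i·t̄_i / ΣP_i = 10.4706 h (block centres at 3, 9, 15 h).
Hydrograph peak occurs at t = 36 h, so basin lag t_L = 36 − 10.4706 = 25.53 h.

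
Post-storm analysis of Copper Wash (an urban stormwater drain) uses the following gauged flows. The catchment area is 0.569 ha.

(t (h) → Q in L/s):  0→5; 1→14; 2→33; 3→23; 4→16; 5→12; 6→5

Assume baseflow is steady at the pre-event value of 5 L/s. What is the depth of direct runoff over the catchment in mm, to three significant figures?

Direct runoff: 0.0, 9.0, 28.0, 18.0, 11.0, 7.0, 0.0 L/s; ΣQ_DR = 73.00 L/s.
V = ΣQ_DR · Δt = 73.00 × 3600 s = 2.628 × 10^5 L.
Over A = 0.569 ha, depth = V / A = 46.2 mm.

d ≈ 46.2 mm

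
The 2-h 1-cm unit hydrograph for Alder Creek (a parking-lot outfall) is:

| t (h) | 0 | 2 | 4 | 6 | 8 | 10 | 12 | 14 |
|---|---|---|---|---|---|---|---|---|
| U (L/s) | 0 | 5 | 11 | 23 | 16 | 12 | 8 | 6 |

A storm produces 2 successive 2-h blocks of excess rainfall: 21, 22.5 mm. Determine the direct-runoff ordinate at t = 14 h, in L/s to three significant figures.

Q ≈ 30.6 L/s

By discrete convolution, Q_j = Σ (P_i / 10 mm) · U_{j−i}.
At t = 14 h (j=7): Q = (21/10)·6 + (22.5/10)·8 = 30.6 L/s.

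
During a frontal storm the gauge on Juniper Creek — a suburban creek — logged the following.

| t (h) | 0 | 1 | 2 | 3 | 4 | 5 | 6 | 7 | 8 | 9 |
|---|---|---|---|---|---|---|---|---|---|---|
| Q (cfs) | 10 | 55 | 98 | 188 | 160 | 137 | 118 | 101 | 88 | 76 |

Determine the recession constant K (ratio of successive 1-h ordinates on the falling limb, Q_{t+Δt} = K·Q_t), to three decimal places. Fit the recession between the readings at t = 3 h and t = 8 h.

K ≈ 0.859

Using the recession-limb readings at t = 3 h and t = 8 h: Q falls from 188 to 88 cfs over 5 intervals.
K = (Q₂/Q₁)^(1/5) = (88/188)^(1/5) = 0.859.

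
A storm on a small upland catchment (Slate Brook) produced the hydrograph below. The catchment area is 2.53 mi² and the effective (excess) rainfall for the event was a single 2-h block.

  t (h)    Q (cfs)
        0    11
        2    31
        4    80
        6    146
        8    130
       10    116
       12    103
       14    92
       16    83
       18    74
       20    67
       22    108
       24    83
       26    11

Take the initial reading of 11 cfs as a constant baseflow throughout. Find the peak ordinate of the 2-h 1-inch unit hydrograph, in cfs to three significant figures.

Direct runoff: 0.0, 20.0, 69.0, 135.0, 119.0, 105.0, 92.0, 81.0, 72.0, 63.0, 56.0, 97.0, 72.0, 0.0 cfs; ΣQ_DR = 981.0 cfs, peak = 135.0 cfs.
Runoff depth d = ΣQ_DR·Δt / A = 981.0 × 7200 / (2.53 mi²) = 1.202 in.
The 1-inch UH is the DRH scaled by (1 in)/d, so U_p = 135.0 × 1/1.202 = 112 cfs.

U_p ≈ 112 cfs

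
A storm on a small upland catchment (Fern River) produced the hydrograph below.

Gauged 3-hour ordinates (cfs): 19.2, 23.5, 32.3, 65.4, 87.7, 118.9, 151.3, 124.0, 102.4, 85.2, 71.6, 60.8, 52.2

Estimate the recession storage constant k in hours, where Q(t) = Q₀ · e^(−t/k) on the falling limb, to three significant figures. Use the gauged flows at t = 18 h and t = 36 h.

k ≈ 16.9 h

On the falling limb, Q drops from 151.3 to 52.2 cfs between t = 18 h and t = 36 h (Δt = 18 h).
k = −Δt / ln(Q₂/Q₁) = −18 / ln(52.2/151.3) = 16.9 h.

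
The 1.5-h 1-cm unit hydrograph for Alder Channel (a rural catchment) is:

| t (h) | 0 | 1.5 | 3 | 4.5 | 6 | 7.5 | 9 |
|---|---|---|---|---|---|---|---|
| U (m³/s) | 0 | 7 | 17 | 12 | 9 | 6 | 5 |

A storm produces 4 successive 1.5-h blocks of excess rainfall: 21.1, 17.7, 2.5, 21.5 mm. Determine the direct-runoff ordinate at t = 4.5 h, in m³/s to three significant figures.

By discrete convolution, Q_j = Σ (P_i / 10 mm) · U_{j−i}.
At t = 4.5 h (j=3): Q = (21.1/10)·12 + (17.7/10)·17 + (2.5/10)·7 + (21.5/10)·0 = 57.2 m³/s.

Q ≈ 57.2 m³/s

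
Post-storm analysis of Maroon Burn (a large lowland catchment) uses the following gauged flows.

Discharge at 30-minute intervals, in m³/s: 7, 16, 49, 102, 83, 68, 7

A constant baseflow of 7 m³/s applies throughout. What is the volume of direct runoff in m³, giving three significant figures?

Direct-runoff ordinates (Q − Q_b): 0.0, 9.0, 42.0, 95.0, 76.0, 61.0, 0.0 m³/s.
ΣQ_DR = 283.0 m³/s.
With Δt = 0.5 h = 1800 s, V = ΣQ_DR · Δt = 283.0 × 1800 = 5.09 × 10^5 m³.

V ≈ 5.09 × 10^5 m³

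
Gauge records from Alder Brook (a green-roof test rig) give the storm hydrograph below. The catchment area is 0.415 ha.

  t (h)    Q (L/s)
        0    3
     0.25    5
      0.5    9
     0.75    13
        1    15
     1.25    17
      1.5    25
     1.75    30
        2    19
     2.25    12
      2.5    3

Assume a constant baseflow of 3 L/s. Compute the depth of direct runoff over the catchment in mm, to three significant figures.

d ≈ 25.6 mm

Direct runoff: 0.0, 2.0, 6.0, 10.0, 12.0, 14.0, 22.0, 27.0, 16.0, 9.0, 0.0 L/s; ΣQ_DR = 118.0 L/s.
V = ΣQ_DR · Δt = 118.0 × 900 s = 1.062 × 10^5 L.
Over A = 0.415 ha, depth = V / A = 25.6 mm.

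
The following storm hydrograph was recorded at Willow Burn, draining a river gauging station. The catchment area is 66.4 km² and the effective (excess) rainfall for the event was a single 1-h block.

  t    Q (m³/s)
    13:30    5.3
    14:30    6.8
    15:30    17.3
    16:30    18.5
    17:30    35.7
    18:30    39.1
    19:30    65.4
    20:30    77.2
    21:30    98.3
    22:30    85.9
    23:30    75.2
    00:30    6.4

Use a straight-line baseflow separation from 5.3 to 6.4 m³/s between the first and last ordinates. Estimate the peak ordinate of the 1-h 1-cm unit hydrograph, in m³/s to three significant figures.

Direct runoff: 0.00, 1.40, 11.80, 12.90, 30.00, 33.30, 59.50, 71.20, 92.20, 79.70, 68.90, 0.00 m³/s; ΣQ_DR = 460.9 m³/s, peak = 92.20 m³/s.
Runoff depth d = ΣQ_DR·Δt / A = 460.9 × 3600 / (66.4 km²) = 24.99 mm.
The 1-cm UH is the DRH scaled by (10 mm)/d, so U_p = 92.20 × 10/24.99 = 36.9 m³/s.

U_p ≈ 36.9 m³/s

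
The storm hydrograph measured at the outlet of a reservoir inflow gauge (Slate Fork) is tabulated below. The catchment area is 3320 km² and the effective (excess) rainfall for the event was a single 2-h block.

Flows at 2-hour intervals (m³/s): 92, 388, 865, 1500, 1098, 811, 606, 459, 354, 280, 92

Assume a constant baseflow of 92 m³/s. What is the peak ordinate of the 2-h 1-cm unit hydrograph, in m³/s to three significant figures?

Direct runoff: 0.0, 296.0, 773.0, 1408.0, 1006.0, 719.0, 514.0, 367.0, 262.0, 188.0, 0.0 m³/s; ΣQ_DR = 5533 m³/s, peak = 1408.0 m³/s.
Runoff depth d = ΣQ_DR·Δt / A = 5533 × 7200 / (3320 km²) = 12.00 mm.
The 1-cm UH is the DRH scaled by (10 mm)/d, so U_p = 1408.0 × 10/12.00 = 1170 m³/s.

U_p ≈ 1170 m³/s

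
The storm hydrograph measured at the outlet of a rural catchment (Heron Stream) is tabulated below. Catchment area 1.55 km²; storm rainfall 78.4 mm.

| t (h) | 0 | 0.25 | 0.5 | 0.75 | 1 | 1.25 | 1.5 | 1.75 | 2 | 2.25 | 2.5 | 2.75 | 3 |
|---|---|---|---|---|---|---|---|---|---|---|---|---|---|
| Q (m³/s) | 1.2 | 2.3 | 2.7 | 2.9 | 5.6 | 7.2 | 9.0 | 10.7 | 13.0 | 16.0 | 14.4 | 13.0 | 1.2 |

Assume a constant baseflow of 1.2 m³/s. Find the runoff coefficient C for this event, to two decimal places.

C ≈ 0.62

ΣQ_DR = 83.60 m³/s; V = ΣQ_DR·Δt = 75240 m³.
Runoff depth d = V / A = 48.54 mm.
C = d / P = 48.54 / 78.4 = 0.62.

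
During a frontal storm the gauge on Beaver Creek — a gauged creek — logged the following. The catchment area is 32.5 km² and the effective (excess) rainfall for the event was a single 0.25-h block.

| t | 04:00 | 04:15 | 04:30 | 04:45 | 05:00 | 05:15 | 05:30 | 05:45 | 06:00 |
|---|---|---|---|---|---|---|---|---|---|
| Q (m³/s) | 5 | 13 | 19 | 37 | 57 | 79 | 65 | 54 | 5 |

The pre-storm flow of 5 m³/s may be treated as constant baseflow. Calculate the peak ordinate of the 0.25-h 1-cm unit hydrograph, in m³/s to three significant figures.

Direct runoff: 0.0, 8.0, 14.0, 32.0, 52.0, 74.0, 60.0, 49.0, 0.0 m³/s; ΣQ_DR = 289.0 m³/s, peak = 74.0 m³/s.
Runoff depth d = ΣQ_DR·Δt / A = 289.0 × 900 / (32.5 km²) = 8.003 mm.
The 1-cm UH is the DRH scaled by (10 mm)/d, so U_p = 74.0 × 10/8.003 = 92.5 m³/s.

U_p ≈ 92.5 m³/s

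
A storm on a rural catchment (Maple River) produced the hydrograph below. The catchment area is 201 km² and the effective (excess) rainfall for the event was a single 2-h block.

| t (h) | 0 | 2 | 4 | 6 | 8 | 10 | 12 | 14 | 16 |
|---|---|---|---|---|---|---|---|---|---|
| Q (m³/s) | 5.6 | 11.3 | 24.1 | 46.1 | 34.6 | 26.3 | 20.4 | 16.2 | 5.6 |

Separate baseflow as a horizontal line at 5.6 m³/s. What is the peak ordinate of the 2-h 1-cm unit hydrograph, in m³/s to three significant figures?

U_p ≈ 80.9 m³/s

Direct runoff: 0.0, 5.7, 18.5, 40.5, 29.0, 20.7, 14.8, 10.6, 0.0 m³/s; ΣQ_DR = 139.8 m³/s, peak = 40.5 m³/s.
Runoff depth d = ΣQ_DR·Δt / A = 139.8 × 7200 / (201 km²) = 5.008 mm.
The 1-cm UH is the DRH scaled by (10 mm)/d, so U_p = 40.5 × 10/5.008 = 80.9 m³/s.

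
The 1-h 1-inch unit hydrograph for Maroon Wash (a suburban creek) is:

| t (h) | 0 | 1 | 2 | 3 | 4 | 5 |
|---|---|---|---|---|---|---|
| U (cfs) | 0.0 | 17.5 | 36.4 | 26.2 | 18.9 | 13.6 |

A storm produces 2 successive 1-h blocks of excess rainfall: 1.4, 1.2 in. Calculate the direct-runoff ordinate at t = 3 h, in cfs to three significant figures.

Q ≈ 80.4 cfs

By discrete convolution, Q_j = Σ (P_i / 1 in) · U_{j−i}.
At t = 3 h (j=3): Q = (1.4/1)·26.2 + (1.2/1)·36.4 = 80.4 cfs.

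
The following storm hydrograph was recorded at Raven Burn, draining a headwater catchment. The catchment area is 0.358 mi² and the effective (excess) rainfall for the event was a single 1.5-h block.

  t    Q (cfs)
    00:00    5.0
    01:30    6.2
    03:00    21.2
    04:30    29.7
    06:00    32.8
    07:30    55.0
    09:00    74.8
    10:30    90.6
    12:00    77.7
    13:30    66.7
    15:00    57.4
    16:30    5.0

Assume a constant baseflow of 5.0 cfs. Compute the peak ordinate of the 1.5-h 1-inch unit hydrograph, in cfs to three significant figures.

U_p ≈ 28.5 cfs

Direct runoff: 0.0, 1.2, 16.2, 24.7, 27.8, 50.0, 69.8, 85.6, 72.7, 61.7, 52.4, 0.0 cfs; ΣQ_DR = 462.1 cfs, peak = 85.6 cfs.
Runoff depth d = ΣQ_DR·Δt / A = 462.1 × 5400 / (0.358 mi²) = 3.000 in.
The 1-inch UH is the DRH scaled by (1 in)/d, so U_p = 85.6 × 1/3.000 = 28.5 cfs.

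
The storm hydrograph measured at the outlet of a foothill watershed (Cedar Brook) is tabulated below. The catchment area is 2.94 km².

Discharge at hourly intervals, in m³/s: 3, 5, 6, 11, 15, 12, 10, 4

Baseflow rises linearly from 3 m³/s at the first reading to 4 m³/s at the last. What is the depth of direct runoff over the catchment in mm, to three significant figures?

Direct runoff: 0.00, 1.86, 2.71, 7.57, 11.43, 8.29, 6.14, 0.00 m³/s; ΣQ_DR = 38.00 m³/s.
V = ΣQ_DR · Δt = 38.00 × 3600 s = 1.368 × 10^5 m³.
Over A = 2.94 km², depth = V / A = 46.5 mm.

d ≈ 46.5 mm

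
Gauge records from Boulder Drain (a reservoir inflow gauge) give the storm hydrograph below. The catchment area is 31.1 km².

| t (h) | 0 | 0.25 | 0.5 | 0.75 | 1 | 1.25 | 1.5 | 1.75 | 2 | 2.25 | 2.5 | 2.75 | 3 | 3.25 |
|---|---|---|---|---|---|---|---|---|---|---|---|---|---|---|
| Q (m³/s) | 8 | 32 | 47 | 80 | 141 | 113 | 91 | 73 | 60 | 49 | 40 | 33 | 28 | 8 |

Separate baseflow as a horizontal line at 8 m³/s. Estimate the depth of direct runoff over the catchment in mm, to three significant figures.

Direct runoff: 0.0, 24.0, 39.0, 72.0, 133.0, 105.0, 83.0, 65.0, 52.0, 41.0, 32.0, 25.0, 20.0, 0.0 m³/s; ΣQ_DR = 691.0 m³/s.
V = ΣQ_DR · Δt = 691.0 × 900 s = 6.219 × 10^5 m³.
Over A = 31.1 km², depth = V / A = 20.0 mm.

d ≈ 20.0 mm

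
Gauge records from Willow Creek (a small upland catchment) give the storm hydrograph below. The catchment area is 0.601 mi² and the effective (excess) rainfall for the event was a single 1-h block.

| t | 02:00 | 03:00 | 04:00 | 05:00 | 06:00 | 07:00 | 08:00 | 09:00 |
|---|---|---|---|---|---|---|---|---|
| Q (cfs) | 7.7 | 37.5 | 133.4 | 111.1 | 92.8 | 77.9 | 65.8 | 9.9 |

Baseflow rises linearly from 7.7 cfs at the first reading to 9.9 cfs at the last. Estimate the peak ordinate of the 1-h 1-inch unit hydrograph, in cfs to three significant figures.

U_p ≈ 104 cfs

Direct runoff: 0.00, 29.49, 125.07, 102.46, 83.84, 68.63, 56.21, 0.00 cfs; ΣQ_DR = 465.7 cfs, peak = 125.07 cfs.
Runoff depth d = ΣQ_DR·Δt / A = 465.7 × 3600 / (0.601 mi²) = 1.201 in.
The 1-inch UH is the DRH scaled by (1 in)/d, so U_p = 125.07 × 1/1.201 = 104 cfs.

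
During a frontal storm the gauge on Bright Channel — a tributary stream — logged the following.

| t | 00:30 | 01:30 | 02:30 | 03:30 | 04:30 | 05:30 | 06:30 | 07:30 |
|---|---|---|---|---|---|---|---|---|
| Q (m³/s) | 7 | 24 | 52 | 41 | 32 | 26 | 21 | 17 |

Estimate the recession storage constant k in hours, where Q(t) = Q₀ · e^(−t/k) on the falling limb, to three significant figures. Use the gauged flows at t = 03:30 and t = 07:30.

k ≈ 4.54 h

On the falling limb, Q drops from 41 to 17 m³/s between t = 03:30 and t = 07:30 (Δt = 4 h).
k = −Δt / ln(Q₂/Q₁) = −4 / ln(17/41) = 4.54 h.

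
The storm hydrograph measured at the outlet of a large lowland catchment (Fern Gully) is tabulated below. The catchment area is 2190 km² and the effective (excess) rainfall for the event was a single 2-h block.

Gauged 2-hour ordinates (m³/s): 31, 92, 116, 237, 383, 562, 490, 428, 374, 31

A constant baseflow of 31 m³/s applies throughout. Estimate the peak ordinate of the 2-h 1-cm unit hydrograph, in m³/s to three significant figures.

U_p ≈ 664 m³/s

Direct runoff: 0.0, 61.0, 85.0, 206.0, 352.0, 531.0, 459.0, 397.0, 343.0, 0.0 m³/s; ΣQ_DR = 2434 m³/s, peak = 531.0 m³/s.
Runoff depth d = ΣQ_DR·Δt / A = 2434 × 7200 / (2190 km²) = 8.002 mm.
The 1-cm UH is the DRH scaled by (10 mm)/d, so U_p = 531.0 × 10/8.002 = 664 m³/s.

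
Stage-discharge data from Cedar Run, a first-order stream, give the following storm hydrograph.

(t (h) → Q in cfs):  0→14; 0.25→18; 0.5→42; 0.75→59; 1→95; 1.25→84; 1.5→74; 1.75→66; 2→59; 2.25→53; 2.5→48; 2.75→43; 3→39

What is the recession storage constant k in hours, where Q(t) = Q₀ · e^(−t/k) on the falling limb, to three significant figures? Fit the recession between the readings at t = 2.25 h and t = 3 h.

k ≈ 2.45 h

On the falling limb, Q drops from 53 to 39 cfs between t = 2.25 h and t = 3 h (Δt = 0.75 h).
k = −Δt / ln(Q₂/Q₁) = −0.75 / ln(39/53) = 2.45 h.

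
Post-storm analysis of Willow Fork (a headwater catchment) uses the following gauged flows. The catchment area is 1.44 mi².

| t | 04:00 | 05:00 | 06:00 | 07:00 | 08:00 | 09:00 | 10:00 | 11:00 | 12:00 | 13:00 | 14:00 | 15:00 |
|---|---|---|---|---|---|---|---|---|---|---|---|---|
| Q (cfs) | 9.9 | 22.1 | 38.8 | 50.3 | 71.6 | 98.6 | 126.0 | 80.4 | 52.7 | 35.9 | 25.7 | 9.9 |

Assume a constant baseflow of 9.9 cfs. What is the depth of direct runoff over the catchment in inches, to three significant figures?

Direct runoff: 0.0, 12.2, 28.9, 40.4, 61.7, 88.7, 116.1, 70.5, 42.8, 26.0, 15.8, 0.0 cfs; ΣQ_DR = 503.1 cfs.
V = ΣQ_DR · Δt = 503.1 × 3600 s = 1.811 × 10^6 ft³.
Over A = 1.44 mi², depth = V / A = 0.541 in.

d ≈ 0.541 in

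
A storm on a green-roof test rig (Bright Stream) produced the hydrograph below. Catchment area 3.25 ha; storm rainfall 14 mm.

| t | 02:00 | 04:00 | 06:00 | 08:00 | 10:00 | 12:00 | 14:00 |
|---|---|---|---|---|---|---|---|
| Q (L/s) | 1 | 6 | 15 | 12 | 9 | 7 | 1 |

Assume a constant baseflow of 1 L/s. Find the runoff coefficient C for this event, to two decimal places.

C ≈ 0.70

ΣQ_DR = 44.00 L/s; V = ΣQ_DR·Δt = 3.168 × 10^5 L.
Runoff depth d = V / A = 9.748 mm.
C = d / P = 9.748 / 14 = 0.70.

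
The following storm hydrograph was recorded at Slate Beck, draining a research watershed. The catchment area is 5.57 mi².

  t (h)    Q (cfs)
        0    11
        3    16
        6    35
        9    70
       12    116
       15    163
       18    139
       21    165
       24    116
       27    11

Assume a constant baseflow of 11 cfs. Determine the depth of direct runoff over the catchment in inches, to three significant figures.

Direct runoff: 0.0, 5.0, 24.0, 59.0, 105.0, 152.0, 128.0, 154.0, 105.0, 0.0 cfs; ΣQ_DR = 732.0 cfs.
V = ΣQ_DR · Δt = 732.0 × 10800 s = 7.906 × 10^6 ft³.
Over A = 5.57 mi², depth = V / A = 0.611 in.

d ≈ 0.611 in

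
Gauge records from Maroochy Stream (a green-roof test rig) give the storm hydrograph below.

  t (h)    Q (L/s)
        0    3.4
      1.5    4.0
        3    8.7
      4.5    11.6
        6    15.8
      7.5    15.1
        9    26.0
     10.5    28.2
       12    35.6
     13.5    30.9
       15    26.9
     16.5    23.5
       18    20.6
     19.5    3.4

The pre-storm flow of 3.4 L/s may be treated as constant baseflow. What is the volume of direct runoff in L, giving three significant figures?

V ≈ 1.11 × 10^6 L

Direct-runoff ordinates (Q − Q_b): 0.0, 0.6, 5.3, 8.2, 12.4, 11.7, 22.6, 24.8, 32.2, 27.5, 23.5, 20.1, 17.2, 0.0 L/s.
ΣQ_DR = 206.1 L/s.
With Δt = 1.5 h = 5400 s, V = ΣQ_DR · Δt = 206.1 × 5400 = 1.11 × 10^6 L.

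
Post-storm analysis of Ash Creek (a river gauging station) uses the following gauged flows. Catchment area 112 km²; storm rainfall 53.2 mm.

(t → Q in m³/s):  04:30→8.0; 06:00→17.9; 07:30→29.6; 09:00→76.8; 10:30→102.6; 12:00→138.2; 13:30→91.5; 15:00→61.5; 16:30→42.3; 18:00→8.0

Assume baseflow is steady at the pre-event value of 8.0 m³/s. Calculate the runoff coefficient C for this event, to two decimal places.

C ≈ 0.45

ΣQ_DR = 496.4 m³/s; V = ΣQ_DR·Δt = 2.681 × 10^6 m³.
Runoff depth d = V / A = 23.93 mm.
C = d / P = 23.93 / 53.2 = 0.45.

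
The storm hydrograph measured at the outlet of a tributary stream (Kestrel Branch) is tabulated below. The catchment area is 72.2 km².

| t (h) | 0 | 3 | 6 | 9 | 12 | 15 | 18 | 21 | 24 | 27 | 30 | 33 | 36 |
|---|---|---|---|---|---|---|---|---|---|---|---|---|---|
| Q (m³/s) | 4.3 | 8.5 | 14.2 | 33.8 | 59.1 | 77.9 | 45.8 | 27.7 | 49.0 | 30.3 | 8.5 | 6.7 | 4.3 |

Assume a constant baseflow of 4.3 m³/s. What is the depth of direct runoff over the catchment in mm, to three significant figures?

d ≈ 47.0 mm

Direct runoff: 0.0, 4.2, 9.9, 29.5, 54.8, 73.6, 41.5, 23.4, 44.7, 26.0, 4.2, 2.4, 0.0 m³/s; ΣQ_DR = 314.2 m³/s.
V = ΣQ_DR · Δt = 314.2 × 10800 s = 3.393 × 10^6 m³.
Over A = 72.2 km², depth = V / A = 47.0 mm.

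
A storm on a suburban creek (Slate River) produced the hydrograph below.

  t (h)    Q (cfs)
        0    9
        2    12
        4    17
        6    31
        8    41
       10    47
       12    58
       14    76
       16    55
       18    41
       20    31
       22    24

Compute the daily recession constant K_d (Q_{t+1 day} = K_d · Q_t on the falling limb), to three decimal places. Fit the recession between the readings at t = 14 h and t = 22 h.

Between t = 14 h and t = 22 h the flow falls from 76 to 24 cfs over 4×2 h = 8 h.
Per-interval ratio K = (24/76)^(1/4) = 0.7496; K_d = K^(24/2) = 0.031.

K_d ≈ 0.031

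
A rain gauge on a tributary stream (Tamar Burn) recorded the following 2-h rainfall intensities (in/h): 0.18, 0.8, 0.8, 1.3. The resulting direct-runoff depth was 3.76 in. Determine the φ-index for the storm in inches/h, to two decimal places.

φ ≈ 0.34 in/h

Only the 3 blocks with intensity above φ contribute runoff: 0.8, 0.8, 1.3 in/h.
Σ(I−φ)·Δt = d  ⇒  (0.8+0.8+1.3 − 3φ)·2 = 3.76
φ = (2.900 − 3.76/2) / 3 = 0.34 in/h.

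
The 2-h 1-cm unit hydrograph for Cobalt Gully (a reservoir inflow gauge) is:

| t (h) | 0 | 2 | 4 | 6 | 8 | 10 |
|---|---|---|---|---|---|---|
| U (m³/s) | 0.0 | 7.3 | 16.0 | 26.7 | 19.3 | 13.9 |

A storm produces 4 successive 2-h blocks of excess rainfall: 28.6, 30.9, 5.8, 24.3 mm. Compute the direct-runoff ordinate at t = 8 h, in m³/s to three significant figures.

By discrete convolution, Q_j = Σ (P_i / 10 mm) · U_{j−i}.
At t = 8 h (j=4): Q = (28.6/10)·19.3 + (30.9/10)·26.7 + (5.8/10)·16.0 + (24.3/10)·7.3 = 165 m³/s.

Q ≈ 165 m³/s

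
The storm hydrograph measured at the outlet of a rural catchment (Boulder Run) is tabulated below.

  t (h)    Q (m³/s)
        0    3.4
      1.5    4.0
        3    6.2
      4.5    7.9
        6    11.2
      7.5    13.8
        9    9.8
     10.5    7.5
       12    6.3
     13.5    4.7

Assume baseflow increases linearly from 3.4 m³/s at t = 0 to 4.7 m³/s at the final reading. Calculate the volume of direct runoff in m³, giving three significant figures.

V ≈ 1.85 × 10^5 m³

Direct-runoff ordinates (Q − Q_b): 0.00, 0.46, 2.51, 4.07, 7.22, 9.68, 5.53, 3.09, 1.74, 0.00 m³/s.
ΣQ_DR = 34.30 m³/s.
With Δt = 1.5 h = 5400 s, V = ΣQ_DR · Δt = 34.30 × 5400 = 1.85 × 10^5 m³.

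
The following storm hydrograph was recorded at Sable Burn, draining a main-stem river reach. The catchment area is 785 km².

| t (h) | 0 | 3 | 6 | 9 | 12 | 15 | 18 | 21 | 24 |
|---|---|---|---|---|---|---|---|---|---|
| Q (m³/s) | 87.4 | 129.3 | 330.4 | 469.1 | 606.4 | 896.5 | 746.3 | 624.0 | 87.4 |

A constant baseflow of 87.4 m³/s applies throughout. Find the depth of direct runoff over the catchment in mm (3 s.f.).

d ≈ 43.9 mm

Direct runoff: 0.0, 41.9, 243.0, 381.7, 519.0, 809.1, 658.9, 536.6, 0.0 m³/s; ΣQ_DR = 3190 m³/s.
V = ΣQ_DR · Δt = 3190 × 10800 s = 3.445 × 10^7 m³.
Over A = 785 km², depth = V / A = 43.9 mm.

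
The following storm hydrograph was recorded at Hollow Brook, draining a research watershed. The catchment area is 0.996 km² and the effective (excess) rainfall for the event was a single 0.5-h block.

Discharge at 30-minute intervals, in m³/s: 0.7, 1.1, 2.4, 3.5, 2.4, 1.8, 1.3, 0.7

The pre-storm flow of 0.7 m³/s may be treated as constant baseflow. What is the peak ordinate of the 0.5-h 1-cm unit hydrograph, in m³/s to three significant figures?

Direct runoff: 0.0, 0.4, 1.7, 2.8, 1.7, 1.1, 0.6, 0.0 m³/s; ΣQ_DR = 8.300 m³/s, peak = 2.8 m³/s.
Runoff depth d = ΣQ_DR·Δt / A = 8.300 × 1800 / (0.996 km²) = 15.00 mm.
The 1-cm UH is the DRH scaled by (10 mm)/d, so U_p = 2.8 × 10/15.00 = 1.87 m³/s.

U_p ≈ 1.87 m³/s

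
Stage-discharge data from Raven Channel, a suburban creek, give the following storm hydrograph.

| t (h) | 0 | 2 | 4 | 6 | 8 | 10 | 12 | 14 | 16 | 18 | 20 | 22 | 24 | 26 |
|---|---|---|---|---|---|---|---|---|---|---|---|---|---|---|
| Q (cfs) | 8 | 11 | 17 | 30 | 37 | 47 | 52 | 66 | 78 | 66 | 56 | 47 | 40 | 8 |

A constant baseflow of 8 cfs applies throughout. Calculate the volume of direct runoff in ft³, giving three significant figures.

Direct-runoff ordinates (Q − Q_b): 0.0, 3.0, 9.0, 22.0, 29.0, 39.0, 44.0, 58.0, 70.0, 58.0, 48.0, 39.0, 32.0, 0.0 cfs.
ΣQ_DR = 451.0 cfs.
With Δt = 2 h = 7200 s, V = ΣQ_DR · Δt = 451.0 × 7200 = 3.25 × 10^6 ft³.

V ≈ 3.25 × 10^6 ft³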